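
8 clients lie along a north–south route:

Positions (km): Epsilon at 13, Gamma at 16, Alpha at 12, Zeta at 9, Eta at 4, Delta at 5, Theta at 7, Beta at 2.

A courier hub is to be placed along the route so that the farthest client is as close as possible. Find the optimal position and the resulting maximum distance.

location 9, max distance 7

The 1-center on a line is the midpoint of the two extreme points: leftmost at 2, rightmost at 16.
Optimal location = (2 + 16)/2 = 9; maximum distance = (16 − 2)/2 = 7.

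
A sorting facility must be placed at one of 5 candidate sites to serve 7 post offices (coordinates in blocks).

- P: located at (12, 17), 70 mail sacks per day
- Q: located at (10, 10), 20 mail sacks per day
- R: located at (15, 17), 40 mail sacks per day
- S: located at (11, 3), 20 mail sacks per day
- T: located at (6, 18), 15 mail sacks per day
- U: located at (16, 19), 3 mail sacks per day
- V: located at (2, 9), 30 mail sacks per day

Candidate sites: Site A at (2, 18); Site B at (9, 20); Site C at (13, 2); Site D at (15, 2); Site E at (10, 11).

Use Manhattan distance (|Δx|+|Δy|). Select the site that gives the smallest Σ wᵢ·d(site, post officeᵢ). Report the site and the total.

Site E, total 1707 blocks

Total weighted distance at each candidate:
  Site A (2, 18): total = 2505
  Site B (9, 20): total = 2019
  Site C (13, 2): total = 3025
  Site D (15, 2): total = 3249
  Site E (10, 11): total = 1707
Minimum is at Site E with total 1707 blocks.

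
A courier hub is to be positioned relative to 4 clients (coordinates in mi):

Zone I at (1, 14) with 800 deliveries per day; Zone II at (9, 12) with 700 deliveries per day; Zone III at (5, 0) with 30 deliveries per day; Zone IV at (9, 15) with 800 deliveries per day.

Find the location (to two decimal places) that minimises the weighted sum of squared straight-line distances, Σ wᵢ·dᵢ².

The minimiser of Σwᵢ‖p−pᵢ‖² is the weighted centroid p* = (Σwᵢpᵢ)/(Σwᵢ).
Σwᵢ = 2330.
Σwᵢxᵢ = 800·1 + 700·9 + 30·5 + 800·9 = 14450.
Σwᵢyᵢ = 800·14 + 700·12 + 30·0 + 800·15 = 31600.
x* = 14450/2330 = 6.20, y* = 31600/2330 = 13.56.

(6.20, 13.56)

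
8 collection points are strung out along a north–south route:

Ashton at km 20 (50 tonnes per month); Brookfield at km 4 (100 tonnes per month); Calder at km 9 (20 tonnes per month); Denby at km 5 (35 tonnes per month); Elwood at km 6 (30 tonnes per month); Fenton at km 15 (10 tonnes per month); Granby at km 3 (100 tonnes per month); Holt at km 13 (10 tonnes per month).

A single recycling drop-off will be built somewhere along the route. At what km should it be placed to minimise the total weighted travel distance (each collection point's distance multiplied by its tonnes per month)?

For a sum of weighted absolute distances on a line, the optimum is the weighted median (not the mean). Total weight W = 355; half-weight = 177.5.
Sort by position and accumulate weight:
  km 3 (Granby, w=100) → cum 100
  km 4 (Brookfield, w=100) → cum 200  ≥ 177.5 → median here
  km 5 (Denby, w=35) → cum 235
  km 6 (Elwood, w=30) → cum 265
  km 9 (Calder, w=20) → cum 285
  km 13 (Holt, w=10) → cum 295
  km 15 (Fenton, w=10) → cum 305
  km 20 (Ashton, w=50) → cum 355
Optimal location: km 4.

x = 4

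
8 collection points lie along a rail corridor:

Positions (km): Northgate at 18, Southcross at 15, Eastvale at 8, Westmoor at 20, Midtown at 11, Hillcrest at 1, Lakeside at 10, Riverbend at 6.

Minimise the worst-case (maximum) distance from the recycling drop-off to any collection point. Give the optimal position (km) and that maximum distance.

The 1-center on a line is the midpoint of the two extreme points: leftmost at 1, rightmost at 20.
Optimal location = (1 + 20)/2 = 10.5; maximum distance = (20 − 1)/2 = 9.5.

location 10.5, max distance 9.5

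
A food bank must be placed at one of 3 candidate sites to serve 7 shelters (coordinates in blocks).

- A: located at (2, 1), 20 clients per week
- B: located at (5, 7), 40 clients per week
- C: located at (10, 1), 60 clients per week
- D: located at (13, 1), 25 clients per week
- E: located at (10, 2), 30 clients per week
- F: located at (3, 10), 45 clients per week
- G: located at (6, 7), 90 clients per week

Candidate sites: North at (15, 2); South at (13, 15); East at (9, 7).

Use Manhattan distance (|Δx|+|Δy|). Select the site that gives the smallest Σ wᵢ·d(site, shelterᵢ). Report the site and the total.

East, total 1945 blocks

Total weighted distance at each candidate:
  North (15, 2): total = 3625
  South (13, 15): total = 5015
  East (9, 7): total = 1945
Minimum is at East with total 1945 blocks.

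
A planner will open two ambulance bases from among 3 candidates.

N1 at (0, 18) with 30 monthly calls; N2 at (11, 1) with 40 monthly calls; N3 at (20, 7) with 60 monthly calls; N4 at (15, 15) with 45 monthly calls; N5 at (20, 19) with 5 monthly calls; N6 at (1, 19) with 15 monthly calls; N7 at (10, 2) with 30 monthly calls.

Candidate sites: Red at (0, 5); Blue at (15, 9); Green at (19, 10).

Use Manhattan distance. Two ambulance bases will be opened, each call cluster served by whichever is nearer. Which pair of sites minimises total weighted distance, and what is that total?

Evaluate every pair (each demand assigned to the nearer of the two):
  {Red, Blue}: total = 2220
  {Red, Green}: total = 2300
  {Blue, Green}: total = 2480
Best pair: {Red, Blue} with total 2220.

{Red, Blue}, total 2220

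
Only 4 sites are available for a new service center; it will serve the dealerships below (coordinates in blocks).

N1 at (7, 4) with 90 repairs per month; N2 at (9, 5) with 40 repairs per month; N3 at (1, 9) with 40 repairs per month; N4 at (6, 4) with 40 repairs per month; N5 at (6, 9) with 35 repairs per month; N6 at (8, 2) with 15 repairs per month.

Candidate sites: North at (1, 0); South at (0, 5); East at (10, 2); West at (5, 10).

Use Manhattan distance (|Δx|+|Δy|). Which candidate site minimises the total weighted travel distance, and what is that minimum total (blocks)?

West, total 1795 blocks

Total weighted distance at each candidate:
  North (1, 0): total = 2765
  South (0, 5): total = 2075
  East (10, 2): total = 1905
  West (5, 10): total = 1795
Minimum is at West with total 1795 blocks.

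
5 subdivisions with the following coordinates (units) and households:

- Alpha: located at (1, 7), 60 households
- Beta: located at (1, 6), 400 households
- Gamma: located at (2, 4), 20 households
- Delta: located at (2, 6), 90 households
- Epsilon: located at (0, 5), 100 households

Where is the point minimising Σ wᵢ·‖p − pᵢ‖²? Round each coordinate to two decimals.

(1.01, 5.88)

The minimiser of Σwᵢ‖p−pᵢ‖² is the weighted centroid p* = (Σwᵢpᵢ)/(Σwᵢ).
Σwᵢ = 670.
Σwᵢxᵢ = 60·1 + 400·1 + 20·2 + 90·2 + 100·0 = 680.
Σwᵢyᵢ = 60·7 + 400·6 + 20·4 + 90·6 + 100·5 = 3940.
x* = 680/670 = 1.01, y* = 3940/670 = 5.88.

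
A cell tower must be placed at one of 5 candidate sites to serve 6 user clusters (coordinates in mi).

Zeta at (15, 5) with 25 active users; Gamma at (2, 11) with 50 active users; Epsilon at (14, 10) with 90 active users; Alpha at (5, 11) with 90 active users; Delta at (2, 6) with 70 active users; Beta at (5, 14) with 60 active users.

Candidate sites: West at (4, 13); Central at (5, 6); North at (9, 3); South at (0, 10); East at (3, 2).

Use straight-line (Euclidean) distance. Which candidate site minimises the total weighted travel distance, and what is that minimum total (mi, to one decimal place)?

West, total 2216.8 mi

Total weighted distance at each candidate:
  West (4, 13): total = 2216.8
  Central (5, 6): total = 2569.2
  North (9, 3): total = 3504.2
  South (0, 10): total = 2923.2
  East (3, 2): total = 3834.4
Minimum is at West with total 2216.8 mi.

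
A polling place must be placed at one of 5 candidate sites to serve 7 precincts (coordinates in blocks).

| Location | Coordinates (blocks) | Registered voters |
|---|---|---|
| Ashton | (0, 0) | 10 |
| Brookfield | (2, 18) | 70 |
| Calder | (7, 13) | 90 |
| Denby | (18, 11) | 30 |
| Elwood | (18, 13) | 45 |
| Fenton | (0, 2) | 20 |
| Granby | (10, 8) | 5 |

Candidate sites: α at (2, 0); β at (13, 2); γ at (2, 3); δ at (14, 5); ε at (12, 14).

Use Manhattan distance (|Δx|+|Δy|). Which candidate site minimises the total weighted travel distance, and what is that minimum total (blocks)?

ε, total 2885 blocks

Total weighted distance at each candidate:
  α (2, 0): total = 5175
  β (13, 2): total = 5015
  γ (2, 3): total = 4465
  δ (14, 5): total = 4505
  ε (12, 14): total = 2885
Minimum is at ε with total 2885 blocks.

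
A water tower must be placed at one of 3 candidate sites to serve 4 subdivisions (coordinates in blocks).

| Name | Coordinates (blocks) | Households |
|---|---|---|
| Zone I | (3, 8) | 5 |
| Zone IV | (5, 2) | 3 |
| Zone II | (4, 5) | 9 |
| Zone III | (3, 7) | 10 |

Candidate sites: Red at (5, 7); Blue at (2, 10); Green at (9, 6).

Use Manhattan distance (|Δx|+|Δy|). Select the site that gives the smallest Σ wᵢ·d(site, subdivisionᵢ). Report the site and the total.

Total weighted distance at each candidate:
  Red (5, 7): total = 77
  Blue (2, 10): total = 151
  Green (9, 6): total = 188
Minimum is at Red with total 77 blocks.

Red, total 77 blocks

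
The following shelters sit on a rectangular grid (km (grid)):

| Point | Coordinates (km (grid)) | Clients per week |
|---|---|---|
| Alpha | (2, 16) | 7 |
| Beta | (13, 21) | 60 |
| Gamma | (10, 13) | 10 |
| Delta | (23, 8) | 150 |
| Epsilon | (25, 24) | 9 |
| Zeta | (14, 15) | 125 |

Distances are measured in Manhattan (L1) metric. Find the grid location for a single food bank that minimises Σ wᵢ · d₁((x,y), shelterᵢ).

Manhattan distance separates: Σwᵢ(|x−xᵢ|+|y−yᵢ|) = Σwᵢ|x−xᵢ| + Σwᵢ|y−yᵢ|, so x and y are optimised independently as 1-D weighted medians.
Total weight W = 361; half = 180.5.
x-coordinate, sorted with cumulative weight:
  x=2 (Alpha, w=7) cum 7
  x=10 (Gamma, w=10) cum 17
  x=13 (Beta, w=60) cum 77
  x=14 (Zeta, w=125) cum 202  ← median
  x=23 (Delta, w=150) cum 352
  x=25 (Epsilon, w=9) cum 361
⇒ x* = 14
y-coordinate, sorted with cumulative weight:
  y=8 (Delta, w=150) cum 150
  y=13 (Gamma, w=10) cum 160
  y=15 (Zeta, w=125) cum 285  ← median
  y=16 (Alpha, w=7) cum 292
  y=21 (Beta, w=60) cum 352
  y=24 (Epsilon, w=9) cum 361
⇒ y* = 15

(14, 15)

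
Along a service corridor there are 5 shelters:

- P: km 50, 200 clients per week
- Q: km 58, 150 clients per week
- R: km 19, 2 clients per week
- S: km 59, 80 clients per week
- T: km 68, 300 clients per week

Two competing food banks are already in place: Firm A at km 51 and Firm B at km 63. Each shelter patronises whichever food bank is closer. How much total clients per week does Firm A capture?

202

The indifferent point is the midpoint (51+63)/2 = 57; shelters left of it (closer to Firm A at 51) go to Firm A, those right go to Firm B.
  R at 19 (w=2) → Firm A
  P at 50 (w=200) → Firm A
  Q at 58 (w=150) → Firm B
  S at 59 (w=80) → Firm B
  T at 68 (w=300) → Firm B
Firm A captures 202; Firm B captures 530.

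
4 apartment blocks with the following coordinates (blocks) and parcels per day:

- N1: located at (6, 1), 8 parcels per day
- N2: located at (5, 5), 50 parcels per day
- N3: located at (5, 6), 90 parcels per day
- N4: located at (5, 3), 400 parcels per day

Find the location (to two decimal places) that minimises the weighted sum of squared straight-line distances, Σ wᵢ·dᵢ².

The minimiser of Σwᵢ‖p−pᵢ‖² is the weighted centroid p* = (Σwᵢpᵢ)/(Σwᵢ).
Σwᵢ = 548.
Σwᵢxᵢ = 8·6 + 50·5 + 90·5 + 400·5 = 2748.
Σwᵢyᵢ = 8·1 + 50·5 + 90·6 + 400·3 = 1998.
x* = 2748/548 = 5.01, y* = 1998/548 = 3.65.

(5.01, 3.65)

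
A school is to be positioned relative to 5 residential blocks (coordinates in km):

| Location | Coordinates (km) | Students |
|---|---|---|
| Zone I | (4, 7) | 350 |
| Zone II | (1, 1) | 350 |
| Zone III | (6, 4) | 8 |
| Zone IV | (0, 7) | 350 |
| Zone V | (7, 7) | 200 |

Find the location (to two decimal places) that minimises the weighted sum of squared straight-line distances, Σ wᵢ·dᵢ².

(2.54, 5.31)

The minimiser of Σwᵢ‖p−pᵢ‖² is the weighted centroid p* = (Σwᵢpᵢ)/(Σwᵢ).
Σwᵢ = 1258.
Σwᵢxᵢ = 350·4 + 350·1 + 8·6 + 350·0 + 200·7 = 3198.
Σwᵢyᵢ = 350·7 + 350·1 + 8·4 + 350·7 + 200·7 = 6682.
x* = 3198/1258 = 2.54, y* = 6682/1258 = 5.31.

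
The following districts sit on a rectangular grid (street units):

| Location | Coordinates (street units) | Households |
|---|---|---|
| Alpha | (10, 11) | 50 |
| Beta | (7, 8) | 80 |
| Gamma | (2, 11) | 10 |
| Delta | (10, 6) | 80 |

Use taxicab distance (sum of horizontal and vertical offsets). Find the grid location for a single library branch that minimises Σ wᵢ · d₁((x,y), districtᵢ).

(10, 8)

Manhattan distance separates: Σwᵢ(|x−xᵢ|+|y−yᵢ|) = Σwᵢ|x−xᵢ| + Σwᵢ|y−yᵢ|, so x and y are optimised independently as 1-D weighted medians.
Total weight W = 220; half = 110.
x-coordinate, sorted with cumulative weight:
  x=2 (Gamma, w=10) cum 10
  x=7 (Beta, w=80) cum 90
  x=10 (Alpha, w=50) cum 140  ← median
  x=10 (Delta, w=80) cum 220
⇒ x* = 10
y-coordinate, sorted with cumulative weight:
  y=6 (Delta, w=80) cum 80
  y=8 (Beta, w=80) cum 160  ← median
  y=11 (Alpha, w=50) cum 210
  y=11 (Gamma, w=10) cum 220
⇒ y* = 8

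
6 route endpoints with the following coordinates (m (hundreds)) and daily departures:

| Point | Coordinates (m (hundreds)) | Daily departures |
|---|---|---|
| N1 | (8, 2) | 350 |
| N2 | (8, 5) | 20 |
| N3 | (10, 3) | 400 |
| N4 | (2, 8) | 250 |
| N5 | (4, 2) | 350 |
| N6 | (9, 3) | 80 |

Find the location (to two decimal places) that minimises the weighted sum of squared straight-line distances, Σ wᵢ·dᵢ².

The minimiser of Σwᵢ‖p−pᵢ‖² is the weighted centroid p* = (Σwᵢpᵢ)/(Σwᵢ).
Σwᵢ = 1450.
Σwᵢxᵢ = 350·8 + 20·8 + 400·10 + 250·2 + 350·4 + 80·9 = 9580.
Σwᵢyᵢ = 350·2 + 20·5 + 400·3 + 250·8 + 350·2 + 80·3 = 4940.
x* = 9580/1450 = 6.61, y* = 4940/1450 = 3.41.

(6.61, 3.41)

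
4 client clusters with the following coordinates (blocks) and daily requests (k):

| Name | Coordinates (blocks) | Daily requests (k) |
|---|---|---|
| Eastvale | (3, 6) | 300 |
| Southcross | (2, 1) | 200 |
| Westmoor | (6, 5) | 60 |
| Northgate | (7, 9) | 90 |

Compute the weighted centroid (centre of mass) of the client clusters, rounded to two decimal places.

The minimiser of Σwᵢ‖p−pᵢ‖² is the weighted centroid p* = (Σwᵢpᵢ)/(Σwᵢ).
Σwᵢ = 650.
Σwᵢxᵢ = 300·3 + 200·2 + 60·6 + 90·7 = 2290.
Σwᵢyᵢ = 300·6 + 200·1 + 60·5 + 90·9 = 3110.
x* = 2290/650 = 3.52, y* = 3110/650 = 4.78.

(3.52, 4.78)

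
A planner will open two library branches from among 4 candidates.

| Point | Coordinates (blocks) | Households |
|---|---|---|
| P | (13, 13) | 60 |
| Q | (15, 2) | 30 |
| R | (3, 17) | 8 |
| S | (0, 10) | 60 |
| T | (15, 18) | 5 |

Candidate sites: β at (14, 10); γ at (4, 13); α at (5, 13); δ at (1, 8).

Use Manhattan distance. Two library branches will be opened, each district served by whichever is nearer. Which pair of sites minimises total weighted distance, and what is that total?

{β, δ}, total 823

Evaluate every pair (each demand assigned to the nearer of the two):
  {β, δ}: total = 823
  {β, γ}: total = 1015
  {β, α}: total = 1083
  {α, δ}: total = 1383
  {γ, δ}: total = 1440
  {γ, α}: total = 1645
Best pair: {β, δ} with total 823.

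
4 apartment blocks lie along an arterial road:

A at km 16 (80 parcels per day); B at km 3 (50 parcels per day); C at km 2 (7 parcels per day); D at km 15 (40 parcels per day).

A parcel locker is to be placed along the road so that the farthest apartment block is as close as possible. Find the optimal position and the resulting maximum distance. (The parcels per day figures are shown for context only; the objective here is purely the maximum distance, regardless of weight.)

location 9, max distance 7

The 1-center on a line is the midpoint of the two extreme points: leftmost at 2, rightmost at 16.
Optimal location = (2 + 16)/2 = 9; maximum distance = (16 − 2)/2 = 7.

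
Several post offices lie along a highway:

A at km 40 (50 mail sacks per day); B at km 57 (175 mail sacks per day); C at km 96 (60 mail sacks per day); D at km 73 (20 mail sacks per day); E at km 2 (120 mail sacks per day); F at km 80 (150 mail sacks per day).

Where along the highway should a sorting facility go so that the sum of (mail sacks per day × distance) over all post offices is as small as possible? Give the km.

x = 57

For a sum of weighted absolute distances on a line, the optimum is the weighted median (not the mean). Total weight W = 575; half-weight = 287.5.
Sort by position and accumulate weight:
  km 2 (E, w=120) → cum 120
  km 40 (A, w=50) → cum 170
  km 57 (B, w=175) → cum 345  ≥ 287.5 → median here
  km 73 (D, w=20) → cum 365
  km 80 (F, w=150) → cum 515
  km 96 (C, w=60) → cum 575
Optimal location: km 57.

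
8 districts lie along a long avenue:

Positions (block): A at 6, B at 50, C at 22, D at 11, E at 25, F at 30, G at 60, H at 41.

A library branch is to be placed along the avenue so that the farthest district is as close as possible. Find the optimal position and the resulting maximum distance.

The 1-center on a line is the midpoint of the two extreme points: leftmost at 6, rightmost at 60.
Optimal location = (6 + 60)/2 = 33; maximum distance = (60 − 6)/2 = 27.

location 33, max distance 27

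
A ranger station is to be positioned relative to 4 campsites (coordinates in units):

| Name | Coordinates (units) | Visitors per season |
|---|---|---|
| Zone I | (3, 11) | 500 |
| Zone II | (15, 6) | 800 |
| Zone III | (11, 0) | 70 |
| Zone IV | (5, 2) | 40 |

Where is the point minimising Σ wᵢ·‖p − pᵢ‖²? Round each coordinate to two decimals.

(10.26, 7.36)

The minimiser of Σwᵢ‖p−pᵢ‖² is the weighted centroid p* = (Σwᵢpᵢ)/(Σwᵢ).
Σwᵢ = 1410.
Σwᵢxᵢ = 500·3 + 800·15 + 70·11 + 40·5 = 14470.
Σwᵢyᵢ = 500·11 + 800·6 + 70·0 + 40·2 = 10380.
x* = 14470/1410 = 10.26, y* = 10380/1410 = 7.36.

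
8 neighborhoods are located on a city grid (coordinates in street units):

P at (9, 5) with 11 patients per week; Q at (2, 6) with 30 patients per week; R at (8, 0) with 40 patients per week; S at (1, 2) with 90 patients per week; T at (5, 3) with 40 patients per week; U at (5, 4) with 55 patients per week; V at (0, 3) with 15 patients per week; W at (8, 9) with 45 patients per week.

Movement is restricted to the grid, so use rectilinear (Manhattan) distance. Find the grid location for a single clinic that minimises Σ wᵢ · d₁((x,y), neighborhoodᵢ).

(5, 3)

Manhattan distance separates: Σwᵢ(|x−xᵢ|+|y−yᵢ|) = Σwᵢ|x−xᵢ| + Σwᵢ|y−yᵢ|, so x and y are optimised independently as 1-D weighted medians.
Total weight W = 326; half = 163.
x-coordinate, sorted with cumulative weight:
  x=0 (V, w=15) cum 15
  x=1 (S, w=90) cum 105
  x=2 (Q, w=30) cum 135
  x=5 (T, w=40) cum 175  ← median
  x=5 (U, w=55) cum 230
  x=8 (R, w=40) cum 270
  x=8 (W, w=45) cum 315
  x=9 (P, w=11) cum 326
⇒ x* = 5
y-coordinate, sorted with cumulative weight:
  y=0 (R, w=40) cum 40
  y=2 (S, w=90) cum 130
  y=3 (T, w=40) cum 170  ← median
  y=3 (V, w=15) cum 185
  y=4 (U, w=55) cum 240
  y=5 (P, w=11) cum 251
  y=6 (Q, w=30) cum 281
  y=9 (W, w=45) cum 326
⇒ y* = 3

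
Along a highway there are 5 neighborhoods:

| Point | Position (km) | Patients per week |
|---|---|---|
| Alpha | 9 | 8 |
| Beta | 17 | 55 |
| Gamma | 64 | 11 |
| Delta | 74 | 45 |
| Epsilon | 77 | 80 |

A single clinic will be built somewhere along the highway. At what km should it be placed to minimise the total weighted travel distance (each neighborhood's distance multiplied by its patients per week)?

x = 74

For a sum of weighted absolute distances on a line, the optimum is the weighted median (not the mean). Total weight W = 199; half-weight = 99.5.
Sort by position and accumulate weight:
  km 9 (Alpha, w=8) → cum 8
  km 17 (Beta, w=55) → cum 63
  km 64 (Gamma, w=11) → cum 74
  km 74 (Delta, w=45) → cum 119  ≥ 99.5 → median here
  km 77 (Epsilon, w=80) → cum 199
Optimal location: km 74.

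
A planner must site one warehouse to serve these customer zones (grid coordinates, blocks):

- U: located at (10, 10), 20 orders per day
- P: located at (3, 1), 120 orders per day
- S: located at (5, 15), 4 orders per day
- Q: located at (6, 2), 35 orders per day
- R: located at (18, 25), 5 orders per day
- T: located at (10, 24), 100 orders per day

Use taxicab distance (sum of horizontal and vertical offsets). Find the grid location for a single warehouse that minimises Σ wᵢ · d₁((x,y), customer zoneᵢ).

(6, 2)

Manhattan distance separates: Σwᵢ(|x−xᵢ|+|y−yᵢ|) = Σwᵢ|x−xᵢ| + Σwᵢ|y−yᵢ|, so x and y are optimised independently as 1-D weighted medians.
Total weight W = 284; half = 142.
x-coordinate, sorted with cumulative weight:
  x=3 (P, w=120) cum 120
  x=5 (S, w=4) cum 124
  x=6 (Q, w=35) cum 159  ← median
  x=10 (U, w=20) cum 179
  x=10 (T, w=100) cum 279
  x=18 (R, w=5) cum 284
⇒ x* = 6
y-coordinate, sorted with cumulative weight:
  y=1 (P, w=120) cum 120
  y=2 (Q, w=35) cum 155  ← median
  y=10 (U, w=20) cum 175
  y=15 (S, w=4) cum 179
  y=24 (T, w=100) cum 279
  y=25 (R, w=5) cum 284
⇒ y* = 2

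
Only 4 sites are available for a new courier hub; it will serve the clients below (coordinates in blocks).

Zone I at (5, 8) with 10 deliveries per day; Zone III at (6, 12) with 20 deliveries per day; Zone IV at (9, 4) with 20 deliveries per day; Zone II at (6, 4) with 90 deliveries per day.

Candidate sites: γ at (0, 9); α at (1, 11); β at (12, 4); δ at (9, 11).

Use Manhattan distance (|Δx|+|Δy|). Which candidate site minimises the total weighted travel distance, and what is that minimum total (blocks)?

β, total 990 blocks

Total weighted distance at each candidate:
  γ (0, 9): total = 1510
  α (1, 11): total = 1570
  β (12, 4): total = 990
  δ (9, 11): total = 1190
Minimum is at β with total 990 blocks.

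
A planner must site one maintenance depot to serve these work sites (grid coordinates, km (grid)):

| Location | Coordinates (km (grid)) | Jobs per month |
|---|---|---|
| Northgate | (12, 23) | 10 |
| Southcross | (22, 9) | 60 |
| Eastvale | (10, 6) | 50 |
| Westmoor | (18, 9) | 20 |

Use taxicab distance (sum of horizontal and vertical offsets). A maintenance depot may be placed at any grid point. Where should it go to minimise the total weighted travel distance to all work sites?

Manhattan distance separates: Σwᵢ(|x−xᵢ|+|y−yᵢ|) = Σwᵢ|x−xᵢ| + Σwᵢ|y−yᵢ|, so x and y are optimised independently as 1-D weighted medians.
Total weight W = 140; half = 70.
x-coordinate, sorted with cumulative weight:
  x=10 (Eastvale, w=50) cum 50
  x=12 (Northgate, w=10) cum 60
  x=18 (Westmoor, w=20) cum 80  ← median
  x=22 (Southcross, w=60) cum 140
⇒ x* = 18
y-coordinate, sorted with cumulative weight:
  y=6 (Eastvale, w=50) cum 50
  y=9 (Southcross, w=60) cum 110  ← median
  y=9 (Westmoor, w=20) cum 130
  y=23 (Northgate, w=10) cum 140
⇒ y* = 9

(18, 9)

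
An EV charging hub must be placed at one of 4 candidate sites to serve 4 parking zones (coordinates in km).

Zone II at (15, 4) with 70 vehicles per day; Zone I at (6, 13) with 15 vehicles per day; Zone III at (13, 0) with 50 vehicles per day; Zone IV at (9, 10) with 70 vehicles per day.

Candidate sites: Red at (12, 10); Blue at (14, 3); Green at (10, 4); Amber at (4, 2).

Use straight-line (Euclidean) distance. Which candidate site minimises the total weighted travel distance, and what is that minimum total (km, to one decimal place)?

Total weighted distance at each candidate:
  Red (12, 10): total = 1282.7
  Blue (14, 3): total = 1051.4
  Green (10, 4): total = 1173.5
  Amber (4, 2): total = 2071.7
Minimum is at Blue with total 1051.4 km.

Blue, total 1051.4 km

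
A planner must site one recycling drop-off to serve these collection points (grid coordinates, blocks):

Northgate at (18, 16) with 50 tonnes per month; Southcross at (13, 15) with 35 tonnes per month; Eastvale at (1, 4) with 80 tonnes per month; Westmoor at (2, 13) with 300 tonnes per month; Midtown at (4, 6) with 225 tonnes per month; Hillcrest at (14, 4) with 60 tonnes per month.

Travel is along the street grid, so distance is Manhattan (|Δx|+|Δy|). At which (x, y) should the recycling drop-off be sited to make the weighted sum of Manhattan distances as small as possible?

Manhattan distance separates: Σwᵢ(|x−xᵢ|+|y−yᵢ|) = Σwᵢ|x−xᵢ| + Σwᵢ|y−yᵢ|, so x and y are optimised independently as 1-D weighted medians.
Total weight W = 750; half = 375.
x-coordinate, sorted with cumulative weight:
  x=1 (Eastvale, w=80) cum 80
  x=2 (Westmoor, w=300) cum 380  ← median
  x=4 (Midtown, w=225) cum 605
  x=13 (Southcross, w=35) cum 640
  x=14 (Hillcrest, w=60) cum 700
  x=18 (Northgate, w=50) cum 750
⇒ x* = 2
y-coordinate, sorted with cumulative weight:
  y=4 (Eastvale, w=80) cum 80
  y=4 (Hillcrest, w=60) cum 140
  y=6 (Midtown, w=225) cum 365
  y=13 (Westmoor, w=300) cum 665  ← median
  y=15 (Southcross, w=35) cum 700
  y=16 (Northgate, w=50) cum 750
⇒ y* = 13

(2, 13)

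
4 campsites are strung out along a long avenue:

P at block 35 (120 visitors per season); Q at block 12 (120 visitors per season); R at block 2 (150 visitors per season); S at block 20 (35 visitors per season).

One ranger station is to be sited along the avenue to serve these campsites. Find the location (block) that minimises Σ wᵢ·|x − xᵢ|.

For a sum of weighted absolute distances on a line, the optimum is the weighted median (not the mean). Total weight W = 425; half-weight = 212.5.
Sort by position and accumulate weight:
  block 2 (R, w=150) → cum 150
  block 12 (Q, w=120) → cum 270  ≥ 212.5 → median here
  block 20 (S, w=35) → cum 305
  block 35 (P, w=120) → cum 425
Optimal location: block 12.

x = 12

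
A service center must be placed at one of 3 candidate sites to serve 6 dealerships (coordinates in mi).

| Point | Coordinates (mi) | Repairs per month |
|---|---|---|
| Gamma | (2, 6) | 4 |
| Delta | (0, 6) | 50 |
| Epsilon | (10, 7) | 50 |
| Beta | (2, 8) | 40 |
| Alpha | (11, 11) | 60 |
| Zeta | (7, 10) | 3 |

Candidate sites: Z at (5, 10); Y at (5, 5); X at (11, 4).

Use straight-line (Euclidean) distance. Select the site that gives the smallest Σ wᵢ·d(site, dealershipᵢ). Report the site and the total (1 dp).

Total weighted distance at each candidate:
  Z (5, 10): total = 1146.9
  Y (5, 5): total = 1231.8
  X (11, 4): total = 1589.6
Minimum is at Z with total 1146.9 mi.

Z, total 1146.9 mi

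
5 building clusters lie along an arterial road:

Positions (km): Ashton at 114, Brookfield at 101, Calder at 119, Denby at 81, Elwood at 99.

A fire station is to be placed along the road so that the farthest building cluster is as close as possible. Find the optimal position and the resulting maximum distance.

The 1-center on a line is the midpoint of the two extreme points: leftmost at 81, rightmost at 119.
Optimal location = (81 + 119)/2 = 100; maximum distance = (119 − 81)/2 = 19.

location 100, max distance 19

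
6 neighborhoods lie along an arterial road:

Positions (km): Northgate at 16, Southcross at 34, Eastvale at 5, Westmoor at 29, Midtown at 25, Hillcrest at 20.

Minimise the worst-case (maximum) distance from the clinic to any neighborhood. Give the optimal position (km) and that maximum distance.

The 1-center on a line is the midpoint of the two extreme points: leftmost at 5, rightmost at 34.
Optimal location = (5 + 34)/2 = 19.5; maximum distance = (34 − 5)/2 = 14.5.

location 19.5, max distance 14.5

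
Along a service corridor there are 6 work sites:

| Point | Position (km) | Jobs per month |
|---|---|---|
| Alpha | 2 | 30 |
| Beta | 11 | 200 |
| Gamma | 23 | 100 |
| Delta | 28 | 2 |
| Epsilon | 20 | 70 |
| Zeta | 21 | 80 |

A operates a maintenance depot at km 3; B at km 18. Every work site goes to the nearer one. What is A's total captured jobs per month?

The indifferent point is the midpoint (3+18)/2 = 10.5; work sites left of it (closer to A at 3) go to A, those right go to B.
  Alpha at 2 (w=30) → A
  Beta at 11 (w=200) → B
  Epsilon at 20 (w=70) → B
  Zeta at 21 (w=80) → B
  Gamma at 23 (w=100) → B
  Delta at 28 (w=2) → B
A captures 30; B captures 452.

30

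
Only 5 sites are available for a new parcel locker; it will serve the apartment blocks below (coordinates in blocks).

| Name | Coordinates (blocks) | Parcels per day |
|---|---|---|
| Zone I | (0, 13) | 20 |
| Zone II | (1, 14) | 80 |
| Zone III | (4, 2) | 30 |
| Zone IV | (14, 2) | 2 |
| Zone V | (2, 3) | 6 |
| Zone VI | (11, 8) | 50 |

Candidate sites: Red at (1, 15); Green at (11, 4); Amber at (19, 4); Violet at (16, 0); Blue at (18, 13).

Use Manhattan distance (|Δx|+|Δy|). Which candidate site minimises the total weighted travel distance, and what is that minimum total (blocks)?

Red, total 1600 blocks

Total weighted distance at each candidate:
  Red (1, 15): total = 1600
  Green (11, 4): total = 2540
  Amber (19, 4): total = 4032
  Violet (16, 0): total = 4080
  Blue (18, 13): total = 3336
Minimum is at Red with total 1600 blocks.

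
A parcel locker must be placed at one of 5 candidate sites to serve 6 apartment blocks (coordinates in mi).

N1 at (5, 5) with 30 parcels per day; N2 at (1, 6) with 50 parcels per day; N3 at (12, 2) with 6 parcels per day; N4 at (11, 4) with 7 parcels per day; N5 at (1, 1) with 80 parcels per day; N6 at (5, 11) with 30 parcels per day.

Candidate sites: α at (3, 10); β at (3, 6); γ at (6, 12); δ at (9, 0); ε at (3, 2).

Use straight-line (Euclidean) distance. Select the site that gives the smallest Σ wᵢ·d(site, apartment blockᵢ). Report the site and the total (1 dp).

β, total 876.3 mi

Total weighted distance at each candidate:
  α (3, 10): total = 1332.1
  β (3, 6): total = 876.3
  γ (6, 12): total = 1747.7
  δ (9, 0): total = 1741.2
  ε (3, 2): total = 899.0
Minimum is at β with total 876.3 mi.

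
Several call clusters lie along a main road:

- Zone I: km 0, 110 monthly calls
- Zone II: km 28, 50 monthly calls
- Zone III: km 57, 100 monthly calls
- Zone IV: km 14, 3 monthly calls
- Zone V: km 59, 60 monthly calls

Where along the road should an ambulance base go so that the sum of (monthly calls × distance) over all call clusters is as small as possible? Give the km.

x = 28

For a sum of weighted absolute distances on a line, the optimum is the weighted median (not the mean). Total weight W = 323; half-weight = 161.5.
Sort by position and accumulate weight:
  km 0 (Zone I, w=110) → cum 110
  km 14 (Zone IV, w=3) → cum 113
  km 28 (Zone II, w=50) → cum 163  ≥ 161.5 → median here
  km 57 (Zone III, w=100) → cum 263
  km 59 (Zone V, w=60) → cum 323
Optimal location: km 28.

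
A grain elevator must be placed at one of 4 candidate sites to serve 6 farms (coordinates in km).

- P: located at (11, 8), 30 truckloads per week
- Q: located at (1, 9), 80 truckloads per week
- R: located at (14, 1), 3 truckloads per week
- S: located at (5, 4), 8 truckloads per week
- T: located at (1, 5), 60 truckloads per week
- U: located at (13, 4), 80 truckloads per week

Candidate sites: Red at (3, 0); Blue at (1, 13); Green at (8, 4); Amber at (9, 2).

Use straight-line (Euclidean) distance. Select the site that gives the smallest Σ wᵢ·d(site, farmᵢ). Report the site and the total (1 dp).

Total weighted distance at each candidate:
  Red (3, 0): total = 2330.6
  Blue (1, 13): total = 2467.3
  Green (8, 4): total = 1706.6
  Amber (9, 2): total = 1961.6
Minimum is at Green with total 1706.6 km.

Green, total 1706.6 km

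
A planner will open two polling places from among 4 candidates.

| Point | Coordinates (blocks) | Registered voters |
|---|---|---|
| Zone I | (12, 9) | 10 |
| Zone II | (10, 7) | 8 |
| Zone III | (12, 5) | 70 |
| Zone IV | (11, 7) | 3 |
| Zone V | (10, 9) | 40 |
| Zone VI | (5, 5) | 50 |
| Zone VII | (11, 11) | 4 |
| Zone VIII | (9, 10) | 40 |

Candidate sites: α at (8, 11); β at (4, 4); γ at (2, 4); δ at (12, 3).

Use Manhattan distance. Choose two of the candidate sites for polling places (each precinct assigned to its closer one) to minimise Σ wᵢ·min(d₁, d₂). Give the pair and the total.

Evaluate every pair (each demand assigned to the nearer of the two):
  {α, δ}: total = 965
  {α, β}: total = 1111
  {β, δ}: total = 1119
  {γ, δ}: total = 1219
  {α, γ}: total = 1281
  {β, γ}: total = 1898
Best pair: {α, δ} with total 965.

{α, δ}, total 965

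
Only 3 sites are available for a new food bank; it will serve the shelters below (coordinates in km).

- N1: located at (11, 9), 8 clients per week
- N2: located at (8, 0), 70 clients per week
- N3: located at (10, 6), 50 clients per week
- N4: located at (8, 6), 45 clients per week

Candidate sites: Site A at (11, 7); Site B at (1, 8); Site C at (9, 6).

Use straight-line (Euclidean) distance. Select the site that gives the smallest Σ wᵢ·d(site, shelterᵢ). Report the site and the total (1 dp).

Total weighted distance at each candidate:
  Site A (11, 7): total = 762.1
  Site B (1, 8): total = 1613.1
  Site C (9, 6): total = 549.6
Minimum is at Site C with total 549.6 km.

Site C, total 549.6 km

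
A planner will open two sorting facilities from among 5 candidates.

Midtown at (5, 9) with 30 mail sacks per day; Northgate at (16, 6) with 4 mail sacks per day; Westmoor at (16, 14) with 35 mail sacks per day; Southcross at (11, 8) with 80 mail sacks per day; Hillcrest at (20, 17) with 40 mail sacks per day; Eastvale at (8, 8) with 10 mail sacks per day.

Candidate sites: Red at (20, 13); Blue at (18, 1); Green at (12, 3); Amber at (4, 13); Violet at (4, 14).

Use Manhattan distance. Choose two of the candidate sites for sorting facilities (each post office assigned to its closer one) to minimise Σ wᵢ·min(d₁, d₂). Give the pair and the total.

Evaluate every pair (each demand assigned to the nearer of the two):
  {Red, Green}: total = 1323
  {Red, Amber}: total = 1579
  {Red, Violet}: total = 1699
  {Green, Violet}: total = 1958
  {Green, Amber}: total = 2003
  {Red, Blue}: total = 2223
  {Blue, Green}: total = 2233
  {Blue, Amber}: total = 2403
  {Amber, Violet}: total = 2456
  {Blue, Violet}: total = 2488
Best pair: {Red, Green} with total 1323.

{Red, Green}, total 1323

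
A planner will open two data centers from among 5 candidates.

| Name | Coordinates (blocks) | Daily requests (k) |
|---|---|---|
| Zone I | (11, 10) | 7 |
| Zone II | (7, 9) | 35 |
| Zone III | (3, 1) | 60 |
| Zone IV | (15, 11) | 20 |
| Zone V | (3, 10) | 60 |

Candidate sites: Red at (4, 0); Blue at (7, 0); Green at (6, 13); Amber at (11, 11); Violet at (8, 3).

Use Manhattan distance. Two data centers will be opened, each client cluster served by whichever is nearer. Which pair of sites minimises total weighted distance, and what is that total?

Evaluate every pair (each demand assigned to the nearer of the two):
  {Red, Green}: total = 931
  {Red, Amber}: total = 957
  {Blue, Green}: total = 1111
  {Blue, Amber}: total = 1137
  {Green, Violet}: total = 1231
  {Amber, Violet}: total = 1257
  {Red, Violet}: total = 1395
  {Green, Amber}: total = 1522
  {Red, Blue}: total = 1573
  {Blue, Violet}: total = 1635
Best pair: {Red, Green} with total 931.

{Red, Green}, total 931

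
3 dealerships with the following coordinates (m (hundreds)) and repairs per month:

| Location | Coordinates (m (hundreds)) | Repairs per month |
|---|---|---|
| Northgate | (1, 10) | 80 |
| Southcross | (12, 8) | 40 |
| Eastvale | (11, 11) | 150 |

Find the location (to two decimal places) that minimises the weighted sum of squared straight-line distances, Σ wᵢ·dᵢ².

The minimiser of Σwᵢ‖p−pᵢ‖² is the weighted centroid p* = (Σwᵢpᵢ)/(Σwᵢ).
Σwᵢ = 270.
Σwᵢxᵢ = 80·1 + 40·12 + 150·11 = 2210.
Σwᵢyᵢ = 80·10 + 40·8 + 150·11 = 2770.
x* = 2210/270 = 8.19, y* = 2770/270 = 10.26.

(8.19, 10.26)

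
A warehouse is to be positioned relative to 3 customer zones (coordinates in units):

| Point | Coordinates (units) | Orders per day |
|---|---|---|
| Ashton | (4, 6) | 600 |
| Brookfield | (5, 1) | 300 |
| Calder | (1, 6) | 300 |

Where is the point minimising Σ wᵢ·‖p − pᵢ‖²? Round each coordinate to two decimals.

(3.50, 4.75)

The minimiser of Σwᵢ‖p−pᵢ‖² is the weighted centroid p* = (Σwᵢpᵢ)/(Σwᵢ).
Σwᵢ = 1200.
Σwᵢxᵢ = 600·4 + 300·5 + 300·1 = 4200.
Σwᵢyᵢ = 600·6 + 300·1 + 300·6 = 5700.
x* = 4200/1200 = 3.50, y* = 5700/1200 = 4.75.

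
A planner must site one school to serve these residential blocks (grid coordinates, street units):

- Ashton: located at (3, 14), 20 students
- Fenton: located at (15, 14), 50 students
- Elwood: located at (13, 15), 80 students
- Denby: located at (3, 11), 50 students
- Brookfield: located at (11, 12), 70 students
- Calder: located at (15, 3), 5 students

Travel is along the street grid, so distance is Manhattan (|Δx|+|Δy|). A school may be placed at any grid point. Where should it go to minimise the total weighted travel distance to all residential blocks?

(11, 14)

Manhattan distance separates: Σwᵢ(|x−xᵢ|+|y−yᵢ|) = Σwᵢ|x−xᵢ| + Σwᵢ|y−yᵢ|, so x and y are optimised independently as 1-D weighted medians.
Total weight W = 275; half = 137.5.
x-coordinate, sorted with cumulative weight:
  x=3 (Ashton, w=20) cum 20
  x=3 (Denby, w=50) cum 70
  x=11 (Brookfield, w=70) cum 140  ← median
  x=13 (Elwood, w=80) cum 220
  x=15 (Fenton, w=50) cum 270
  x=15 (Calder, w=5) cum 275
⇒ x* = 11
y-coordinate, sorted with cumulative weight:
  y=3 (Calder, w=5) cum 5
  y=11 (Denby, w=50) cum 55
  y=12 (Brookfield, w=70) cum 125
  y=14 (Ashton, w=20) cum 145  ← median
  y=14 (Fenton, w=50) cum 195
  y=15 (Elwood, w=80) cum 275
⇒ y* = 14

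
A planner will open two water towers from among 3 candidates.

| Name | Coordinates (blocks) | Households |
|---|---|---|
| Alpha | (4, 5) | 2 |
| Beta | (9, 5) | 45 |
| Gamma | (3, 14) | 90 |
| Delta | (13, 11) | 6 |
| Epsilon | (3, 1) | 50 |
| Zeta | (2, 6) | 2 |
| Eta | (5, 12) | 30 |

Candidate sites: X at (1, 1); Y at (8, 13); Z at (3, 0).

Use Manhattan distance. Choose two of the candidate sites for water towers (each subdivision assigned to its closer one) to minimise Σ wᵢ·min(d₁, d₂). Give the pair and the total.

Evaluate every pair (each demand assigned to the nearer of the two):
  {Y, Z}: total = 1183
  {X, Y}: total = 1233
  {X, Z}: total = 2375
Best pair: {Y, Z} with total 1183.

{Y, Z}, total 1183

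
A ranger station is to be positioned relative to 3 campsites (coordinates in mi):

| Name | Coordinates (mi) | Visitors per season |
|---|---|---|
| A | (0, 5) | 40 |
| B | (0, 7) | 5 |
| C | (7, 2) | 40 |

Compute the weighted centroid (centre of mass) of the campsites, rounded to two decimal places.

(3.29, 3.71)

The minimiser of Σwᵢ‖p−pᵢ‖² is the weighted centroid p* = (Σwᵢpᵢ)/(Σwᵢ).
Σwᵢ = 85.
Σwᵢxᵢ = 40·0 + 5·0 + 40·7 = 280.
Σwᵢyᵢ = 40·5 + 5·7 + 40·2 = 315.
x* = 280/85 = 3.29, y* = 315/85 = 3.71.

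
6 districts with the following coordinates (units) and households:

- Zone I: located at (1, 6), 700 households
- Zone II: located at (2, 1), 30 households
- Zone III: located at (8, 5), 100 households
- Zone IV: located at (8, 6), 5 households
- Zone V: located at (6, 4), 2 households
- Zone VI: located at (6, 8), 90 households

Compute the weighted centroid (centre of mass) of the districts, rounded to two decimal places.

The minimiser of Σwᵢ‖p−pᵢ‖² is the weighted centroid p* = (Σwᵢpᵢ)/(Σwᵢ).
Σwᵢ = 927.
Σwᵢxᵢ = 700·1 + 30·2 + 100·8 + 5·8 + 2·6 + 90·6 = 2152.
Σwᵢyᵢ = 700·6 + 30·1 + 100·5 + 5·6 + 2·4 + 90·8 = 5488.
x* = 2152/927 = 2.32, y* = 5488/927 = 5.92.

(2.32, 5.92)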